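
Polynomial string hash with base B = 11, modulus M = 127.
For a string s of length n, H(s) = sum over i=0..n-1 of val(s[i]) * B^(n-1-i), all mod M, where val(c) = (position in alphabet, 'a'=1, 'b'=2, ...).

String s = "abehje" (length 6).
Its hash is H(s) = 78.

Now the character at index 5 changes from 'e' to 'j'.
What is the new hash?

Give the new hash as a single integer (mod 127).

val('e') = 5, val('j') = 10
Position k = 5, exponent = n-1-k = 0
B^0 mod M = 11^0 mod 127 = 1
Delta = (10 - 5) * 1 mod 127 = 5
New hash = (78 + 5) mod 127 = 83

Answer: 83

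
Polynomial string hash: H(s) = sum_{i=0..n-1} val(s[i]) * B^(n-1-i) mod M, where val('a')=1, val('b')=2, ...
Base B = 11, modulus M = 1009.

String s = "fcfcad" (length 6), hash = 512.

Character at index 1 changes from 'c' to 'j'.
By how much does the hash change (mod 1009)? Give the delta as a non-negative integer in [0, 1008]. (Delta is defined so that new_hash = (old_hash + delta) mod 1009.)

Answer: 578

Derivation:
Delta formula: (val(new) - val(old)) * B^(n-1-k) mod M
  val('j') - val('c') = 10 - 3 = 7
  B^(n-1-k) = 11^4 mod 1009 = 515
  Delta = 7 * 515 mod 1009 = 578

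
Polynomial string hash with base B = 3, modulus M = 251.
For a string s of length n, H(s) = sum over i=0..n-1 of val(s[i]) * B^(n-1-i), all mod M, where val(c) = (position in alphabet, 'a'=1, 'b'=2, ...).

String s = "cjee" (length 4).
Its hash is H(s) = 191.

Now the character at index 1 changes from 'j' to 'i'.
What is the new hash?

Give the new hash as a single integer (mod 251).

Answer: 182

Derivation:
val('j') = 10, val('i') = 9
Position k = 1, exponent = n-1-k = 2
B^2 mod M = 3^2 mod 251 = 9
Delta = (9 - 10) * 9 mod 251 = 242
New hash = (191 + 242) mod 251 = 182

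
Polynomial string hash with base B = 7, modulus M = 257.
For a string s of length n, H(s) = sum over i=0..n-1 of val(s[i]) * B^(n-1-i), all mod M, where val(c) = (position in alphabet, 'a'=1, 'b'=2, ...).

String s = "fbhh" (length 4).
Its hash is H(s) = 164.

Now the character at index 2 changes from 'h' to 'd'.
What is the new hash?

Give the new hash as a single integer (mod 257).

Answer: 136

Derivation:
val('h') = 8, val('d') = 4
Position k = 2, exponent = n-1-k = 1
B^1 mod M = 7^1 mod 257 = 7
Delta = (4 - 8) * 7 mod 257 = 229
New hash = (164 + 229) mod 257 = 136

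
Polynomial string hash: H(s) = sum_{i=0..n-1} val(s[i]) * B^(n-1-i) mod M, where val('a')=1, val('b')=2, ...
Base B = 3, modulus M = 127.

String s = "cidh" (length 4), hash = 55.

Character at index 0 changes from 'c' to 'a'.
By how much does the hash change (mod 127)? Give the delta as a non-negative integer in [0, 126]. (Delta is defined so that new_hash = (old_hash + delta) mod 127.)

Delta formula: (val(new) - val(old)) * B^(n-1-k) mod M
  val('a') - val('c') = 1 - 3 = -2
  B^(n-1-k) = 3^3 mod 127 = 27
  Delta = -2 * 27 mod 127 = 73

Answer: 73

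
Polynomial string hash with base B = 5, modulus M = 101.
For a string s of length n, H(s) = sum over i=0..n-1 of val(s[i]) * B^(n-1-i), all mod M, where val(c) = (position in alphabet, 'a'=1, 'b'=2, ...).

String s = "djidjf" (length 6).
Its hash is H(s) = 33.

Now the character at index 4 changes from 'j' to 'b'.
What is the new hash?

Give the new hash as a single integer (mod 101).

Answer: 94

Derivation:
val('j') = 10, val('b') = 2
Position k = 4, exponent = n-1-k = 1
B^1 mod M = 5^1 mod 101 = 5
Delta = (2 - 10) * 5 mod 101 = 61
New hash = (33 + 61) mod 101 = 94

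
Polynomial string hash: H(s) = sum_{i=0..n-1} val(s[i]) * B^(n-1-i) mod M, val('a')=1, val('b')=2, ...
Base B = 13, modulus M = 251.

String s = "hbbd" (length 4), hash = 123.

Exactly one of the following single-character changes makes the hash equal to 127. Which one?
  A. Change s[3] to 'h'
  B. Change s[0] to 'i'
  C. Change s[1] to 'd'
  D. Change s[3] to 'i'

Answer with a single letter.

Answer: A

Derivation:
Option A: s[3]='d'->'h', delta=(8-4)*13^0 mod 251 = 4, hash=123+4 mod 251 = 127 <-- target
Option B: s[0]='h'->'i', delta=(9-8)*13^3 mod 251 = 189, hash=123+189 mod 251 = 61
Option C: s[1]='b'->'d', delta=(4-2)*13^2 mod 251 = 87, hash=123+87 mod 251 = 210
Option D: s[3]='d'->'i', delta=(9-4)*13^0 mod 251 = 5, hash=123+5 mod 251 = 128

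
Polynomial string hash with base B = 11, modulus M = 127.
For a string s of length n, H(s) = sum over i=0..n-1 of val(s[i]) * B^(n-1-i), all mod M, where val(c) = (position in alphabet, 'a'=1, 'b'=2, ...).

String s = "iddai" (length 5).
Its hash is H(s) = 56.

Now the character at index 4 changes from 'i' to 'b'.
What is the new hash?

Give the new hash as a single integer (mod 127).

val('i') = 9, val('b') = 2
Position k = 4, exponent = n-1-k = 0
B^0 mod M = 11^0 mod 127 = 1
Delta = (2 - 9) * 1 mod 127 = 120
New hash = (56 + 120) mod 127 = 49

Answer: 49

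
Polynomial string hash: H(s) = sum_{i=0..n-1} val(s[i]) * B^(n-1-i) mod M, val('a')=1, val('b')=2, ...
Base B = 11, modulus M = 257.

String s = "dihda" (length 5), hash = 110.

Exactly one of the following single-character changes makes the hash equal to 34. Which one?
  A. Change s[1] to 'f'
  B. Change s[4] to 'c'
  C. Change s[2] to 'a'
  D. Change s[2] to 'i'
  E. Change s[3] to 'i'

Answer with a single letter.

Option A: s[1]='i'->'f', delta=(6-9)*11^3 mod 257 = 119, hash=110+119 mod 257 = 229
Option B: s[4]='a'->'c', delta=(3-1)*11^0 mod 257 = 2, hash=110+2 mod 257 = 112
Option C: s[2]='h'->'a', delta=(1-8)*11^2 mod 257 = 181, hash=110+181 mod 257 = 34 <-- target
Option D: s[2]='h'->'i', delta=(9-8)*11^2 mod 257 = 121, hash=110+121 mod 257 = 231
Option E: s[3]='d'->'i', delta=(9-4)*11^1 mod 257 = 55, hash=110+55 mod 257 = 165

Answer: C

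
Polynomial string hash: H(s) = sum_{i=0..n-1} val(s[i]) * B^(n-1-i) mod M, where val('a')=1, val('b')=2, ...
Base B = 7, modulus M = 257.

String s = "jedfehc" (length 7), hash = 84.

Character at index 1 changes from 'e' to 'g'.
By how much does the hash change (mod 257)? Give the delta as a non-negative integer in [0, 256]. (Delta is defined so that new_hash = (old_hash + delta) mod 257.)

Delta formula: (val(new) - val(old)) * B^(n-1-k) mod M
  val('g') - val('e') = 7 - 5 = 2
  B^(n-1-k) = 7^5 mod 257 = 102
  Delta = 2 * 102 mod 257 = 204

Answer: 204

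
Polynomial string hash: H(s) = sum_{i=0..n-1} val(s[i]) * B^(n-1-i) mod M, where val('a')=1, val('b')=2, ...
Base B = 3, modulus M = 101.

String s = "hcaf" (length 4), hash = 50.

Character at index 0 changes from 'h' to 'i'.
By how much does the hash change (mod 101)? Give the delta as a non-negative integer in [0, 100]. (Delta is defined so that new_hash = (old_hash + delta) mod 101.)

Answer: 27

Derivation:
Delta formula: (val(new) - val(old)) * B^(n-1-k) mod M
  val('i') - val('h') = 9 - 8 = 1
  B^(n-1-k) = 3^3 mod 101 = 27
  Delta = 1 * 27 mod 101 = 27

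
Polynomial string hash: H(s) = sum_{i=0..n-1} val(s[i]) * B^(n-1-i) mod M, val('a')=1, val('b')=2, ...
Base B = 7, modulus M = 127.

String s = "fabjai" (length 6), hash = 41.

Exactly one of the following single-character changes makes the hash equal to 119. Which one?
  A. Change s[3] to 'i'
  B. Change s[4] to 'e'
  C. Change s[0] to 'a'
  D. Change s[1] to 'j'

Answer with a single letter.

Option A: s[3]='j'->'i', delta=(9-10)*7^2 mod 127 = 78, hash=41+78 mod 127 = 119 <-- target
Option B: s[4]='a'->'e', delta=(5-1)*7^1 mod 127 = 28, hash=41+28 mod 127 = 69
Option C: s[0]='f'->'a', delta=(1-6)*7^5 mod 127 = 39, hash=41+39 mod 127 = 80
Option D: s[1]='a'->'j', delta=(10-1)*7^4 mod 127 = 19, hash=41+19 mod 127 = 60

Answer: A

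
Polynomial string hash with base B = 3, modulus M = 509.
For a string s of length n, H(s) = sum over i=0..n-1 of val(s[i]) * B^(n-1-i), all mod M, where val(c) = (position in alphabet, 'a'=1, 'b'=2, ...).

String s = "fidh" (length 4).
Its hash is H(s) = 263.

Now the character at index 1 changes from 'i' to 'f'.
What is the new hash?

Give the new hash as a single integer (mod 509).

val('i') = 9, val('f') = 6
Position k = 1, exponent = n-1-k = 2
B^2 mod M = 3^2 mod 509 = 9
Delta = (6 - 9) * 9 mod 509 = 482
New hash = (263 + 482) mod 509 = 236

Answer: 236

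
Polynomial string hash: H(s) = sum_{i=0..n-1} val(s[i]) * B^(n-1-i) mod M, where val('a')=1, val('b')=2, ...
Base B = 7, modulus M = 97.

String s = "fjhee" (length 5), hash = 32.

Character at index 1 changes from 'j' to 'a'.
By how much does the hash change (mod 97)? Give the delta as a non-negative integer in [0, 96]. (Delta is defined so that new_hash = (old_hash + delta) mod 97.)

Delta formula: (val(new) - val(old)) * B^(n-1-k) mod M
  val('a') - val('j') = 1 - 10 = -9
  B^(n-1-k) = 7^3 mod 97 = 52
  Delta = -9 * 52 mod 97 = 17

Answer: 17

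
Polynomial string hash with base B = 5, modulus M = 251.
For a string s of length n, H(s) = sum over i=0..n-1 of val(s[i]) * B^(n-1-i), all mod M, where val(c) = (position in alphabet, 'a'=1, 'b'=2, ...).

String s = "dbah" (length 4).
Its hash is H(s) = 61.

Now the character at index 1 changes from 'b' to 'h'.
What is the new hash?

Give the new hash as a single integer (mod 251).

val('b') = 2, val('h') = 8
Position k = 1, exponent = n-1-k = 2
B^2 mod M = 5^2 mod 251 = 25
Delta = (8 - 2) * 25 mod 251 = 150
New hash = (61 + 150) mod 251 = 211

Answer: 211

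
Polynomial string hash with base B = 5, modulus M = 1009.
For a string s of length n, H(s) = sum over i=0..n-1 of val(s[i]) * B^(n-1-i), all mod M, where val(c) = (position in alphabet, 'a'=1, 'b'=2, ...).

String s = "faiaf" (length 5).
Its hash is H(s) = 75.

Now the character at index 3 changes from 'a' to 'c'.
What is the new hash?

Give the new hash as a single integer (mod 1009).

val('a') = 1, val('c') = 3
Position k = 3, exponent = n-1-k = 1
B^1 mod M = 5^1 mod 1009 = 5
Delta = (3 - 1) * 5 mod 1009 = 10
New hash = (75 + 10) mod 1009 = 85

Answer: 85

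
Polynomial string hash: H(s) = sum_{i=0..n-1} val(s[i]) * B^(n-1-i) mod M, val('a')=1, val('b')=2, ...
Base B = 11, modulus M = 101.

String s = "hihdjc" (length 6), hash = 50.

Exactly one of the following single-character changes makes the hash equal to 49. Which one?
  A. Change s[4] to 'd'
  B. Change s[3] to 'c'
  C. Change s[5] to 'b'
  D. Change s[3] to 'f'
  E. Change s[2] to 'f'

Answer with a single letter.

Option A: s[4]='j'->'d', delta=(4-10)*11^1 mod 101 = 35, hash=50+35 mod 101 = 85
Option B: s[3]='d'->'c', delta=(3-4)*11^2 mod 101 = 81, hash=50+81 mod 101 = 30
Option C: s[5]='c'->'b', delta=(2-3)*11^0 mod 101 = 100, hash=50+100 mod 101 = 49 <-- target
Option D: s[3]='d'->'f', delta=(6-4)*11^2 mod 101 = 40, hash=50+40 mod 101 = 90
Option E: s[2]='h'->'f', delta=(6-8)*11^3 mod 101 = 65, hash=50+65 mod 101 = 14

Answer: C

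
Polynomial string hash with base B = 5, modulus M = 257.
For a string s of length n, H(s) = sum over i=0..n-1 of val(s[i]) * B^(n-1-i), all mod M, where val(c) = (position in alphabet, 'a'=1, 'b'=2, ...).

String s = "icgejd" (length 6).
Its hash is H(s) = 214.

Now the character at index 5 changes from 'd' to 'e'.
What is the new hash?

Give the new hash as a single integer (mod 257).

val('d') = 4, val('e') = 5
Position k = 5, exponent = n-1-k = 0
B^0 mod M = 5^0 mod 257 = 1
Delta = (5 - 4) * 1 mod 257 = 1
New hash = (214 + 1) mod 257 = 215

Answer: 215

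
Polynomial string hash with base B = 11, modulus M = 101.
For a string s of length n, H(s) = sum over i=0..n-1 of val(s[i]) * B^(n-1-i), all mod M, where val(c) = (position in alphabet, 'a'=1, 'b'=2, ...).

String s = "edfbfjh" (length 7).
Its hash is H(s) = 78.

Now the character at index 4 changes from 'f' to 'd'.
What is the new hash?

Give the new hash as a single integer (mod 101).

Answer: 38

Derivation:
val('f') = 6, val('d') = 4
Position k = 4, exponent = n-1-k = 2
B^2 mod M = 11^2 mod 101 = 20
Delta = (4 - 6) * 20 mod 101 = 61
New hash = (78 + 61) mod 101 = 38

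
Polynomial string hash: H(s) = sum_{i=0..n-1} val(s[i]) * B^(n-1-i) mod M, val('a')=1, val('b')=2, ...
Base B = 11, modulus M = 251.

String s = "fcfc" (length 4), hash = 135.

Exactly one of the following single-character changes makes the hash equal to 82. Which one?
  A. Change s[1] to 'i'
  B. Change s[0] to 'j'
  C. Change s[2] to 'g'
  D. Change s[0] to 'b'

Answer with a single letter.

Option A: s[1]='c'->'i', delta=(9-3)*11^2 mod 251 = 224, hash=135+224 mod 251 = 108
Option B: s[0]='f'->'j', delta=(10-6)*11^3 mod 251 = 53, hash=135+53 mod 251 = 188
Option C: s[2]='f'->'g', delta=(7-6)*11^1 mod 251 = 11, hash=135+11 mod 251 = 146
Option D: s[0]='f'->'b', delta=(2-6)*11^3 mod 251 = 198, hash=135+198 mod 251 = 82 <-- target

Answer: D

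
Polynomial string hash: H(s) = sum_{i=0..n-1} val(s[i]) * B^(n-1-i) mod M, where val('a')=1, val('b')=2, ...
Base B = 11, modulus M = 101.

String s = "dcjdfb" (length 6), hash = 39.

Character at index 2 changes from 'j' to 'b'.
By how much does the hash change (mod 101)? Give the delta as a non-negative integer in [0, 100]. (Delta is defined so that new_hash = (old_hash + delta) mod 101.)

Delta formula: (val(new) - val(old)) * B^(n-1-k) mod M
  val('b') - val('j') = 2 - 10 = -8
  B^(n-1-k) = 11^3 mod 101 = 18
  Delta = -8 * 18 mod 101 = 58

Answer: 58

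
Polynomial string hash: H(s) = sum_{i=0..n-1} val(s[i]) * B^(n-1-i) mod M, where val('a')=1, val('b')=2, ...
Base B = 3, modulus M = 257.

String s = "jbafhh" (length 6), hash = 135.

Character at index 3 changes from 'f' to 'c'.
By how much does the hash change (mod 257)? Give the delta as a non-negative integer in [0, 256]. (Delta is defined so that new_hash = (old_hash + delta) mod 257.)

Answer: 230

Derivation:
Delta formula: (val(new) - val(old)) * B^(n-1-k) mod M
  val('c') - val('f') = 3 - 6 = -3
  B^(n-1-k) = 3^2 mod 257 = 9
  Delta = -3 * 9 mod 257 = 230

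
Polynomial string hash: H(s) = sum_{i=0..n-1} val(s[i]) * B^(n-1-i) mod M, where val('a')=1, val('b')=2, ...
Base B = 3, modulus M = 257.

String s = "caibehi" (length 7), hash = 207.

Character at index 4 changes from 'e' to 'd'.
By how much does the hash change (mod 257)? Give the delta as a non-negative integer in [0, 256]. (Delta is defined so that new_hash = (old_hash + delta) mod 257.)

Answer: 248

Derivation:
Delta formula: (val(new) - val(old)) * B^(n-1-k) mod M
  val('d') - val('e') = 4 - 5 = -1
  B^(n-1-k) = 3^2 mod 257 = 9
  Delta = -1 * 9 mod 257 = 248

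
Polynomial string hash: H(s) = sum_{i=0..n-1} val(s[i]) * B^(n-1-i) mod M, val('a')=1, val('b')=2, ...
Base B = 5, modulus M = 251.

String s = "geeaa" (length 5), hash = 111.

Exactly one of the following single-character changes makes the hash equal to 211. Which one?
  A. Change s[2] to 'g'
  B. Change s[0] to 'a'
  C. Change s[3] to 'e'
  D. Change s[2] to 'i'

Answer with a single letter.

Answer: D

Derivation:
Option A: s[2]='e'->'g', delta=(7-5)*5^2 mod 251 = 50, hash=111+50 mod 251 = 161
Option B: s[0]='g'->'a', delta=(1-7)*5^4 mod 251 = 15, hash=111+15 mod 251 = 126
Option C: s[3]='a'->'e', delta=(5-1)*5^1 mod 251 = 20, hash=111+20 mod 251 = 131
Option D: s[2]='e'->'i', delta=(9-5)*5^2 mod 251 = 100, hash=111+100 mod 251 = 211 <-- target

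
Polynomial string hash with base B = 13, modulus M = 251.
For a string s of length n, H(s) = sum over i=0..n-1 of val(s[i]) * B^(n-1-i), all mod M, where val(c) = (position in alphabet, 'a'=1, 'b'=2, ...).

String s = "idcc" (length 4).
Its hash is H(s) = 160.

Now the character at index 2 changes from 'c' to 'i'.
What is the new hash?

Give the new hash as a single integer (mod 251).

Answer: 238

Derivation:
val('c') = 3, val('i') = 9
Position k = 2, exponent = n-1-k = 1
B^1 mod M = 13^1 mod 251 = 13
Delta = (9 - 3) * 13 mod 251 = 78
New hash = (160 + 78) mod 251 = 238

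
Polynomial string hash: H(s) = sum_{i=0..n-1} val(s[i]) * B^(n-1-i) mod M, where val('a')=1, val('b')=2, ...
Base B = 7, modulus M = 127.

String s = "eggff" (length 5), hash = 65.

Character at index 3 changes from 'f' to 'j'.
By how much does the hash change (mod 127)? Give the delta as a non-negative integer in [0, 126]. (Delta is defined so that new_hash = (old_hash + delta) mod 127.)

Answer: 28

Derivation:
Delta formula: (val(new) - val(old)) * B^(n-1-k) mod M
  val('j') - val('f') = 10 - 6 = 4
  B^(n-1-k) = 7^1 mod 127 = 7
  Delta = 4 * 7 mod 127 = 28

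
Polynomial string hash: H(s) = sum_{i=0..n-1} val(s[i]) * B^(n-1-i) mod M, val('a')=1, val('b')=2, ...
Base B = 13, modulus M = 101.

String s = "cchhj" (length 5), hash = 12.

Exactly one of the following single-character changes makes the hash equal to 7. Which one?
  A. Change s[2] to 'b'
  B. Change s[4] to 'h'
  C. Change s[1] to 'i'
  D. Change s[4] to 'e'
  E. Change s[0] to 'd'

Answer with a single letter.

Option A: s[2]='h'->'b', delta=(2-8)*13^2 mod 101 = 97, hash=12+97 mod 101 = 8
Option B: s[4]='j'->'h', delta=(8-10)*13^0 mod 101 = 99, hash=12+99 mod 101 = 10
Option C: s[1]='c'->'i', delta=(9-3)*13^3 mod 101 = 52, hash=12+52 mod 101 = 64
Option D: s[4]='j'->'e', delta=(5-10)*13^0 mod 101 = 96, hash=12+96 mod 101 = 7 <-- target
Option E: s[0]='c'->'d', delta=(4-3)*13^4 mod 101 = 79, hash=12+79 mod 101 = 91

Answer: D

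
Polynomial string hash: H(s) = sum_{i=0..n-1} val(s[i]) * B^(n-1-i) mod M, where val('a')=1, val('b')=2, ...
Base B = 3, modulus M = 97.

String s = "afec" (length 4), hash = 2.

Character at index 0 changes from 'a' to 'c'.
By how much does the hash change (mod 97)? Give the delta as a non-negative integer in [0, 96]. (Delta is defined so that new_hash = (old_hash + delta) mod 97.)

Answer: 54

Derivation:
Delta formula: (val(new) - val(old)) * B^(n-1-k) mod M
  val('c') - val('a') = 3 - 1 = 2
  B^(n-1-k) = 3^3 mod 97 = 27
  Delta = 2 * 27 mod 97 = 54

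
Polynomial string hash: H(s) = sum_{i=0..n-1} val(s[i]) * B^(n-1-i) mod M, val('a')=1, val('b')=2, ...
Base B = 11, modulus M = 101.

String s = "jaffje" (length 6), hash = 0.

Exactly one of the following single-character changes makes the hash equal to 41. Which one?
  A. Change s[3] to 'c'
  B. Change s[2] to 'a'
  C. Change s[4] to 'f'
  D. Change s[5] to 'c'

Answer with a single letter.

Option A: s[3]='f'->'c', delta=(3-6)*11^2 mod 101 = 41, hash=0+41 mod 101 = 41 <-- target
Option B: s[2]='f'->'a', delta=(1-6)*11^3 mod 101 = 11, hash=0+11 mod 101 = 11
Option C: s[4]='j'->'f', delta=(6-10)*11^1 mod 101 = 57, hash=0+57 mod 101 = 57
Option D: s[5]='e'->'c', delta=(3-5)*11^0 mod 101 = 99, hash=0+99 mod 101 = 99

Answer: A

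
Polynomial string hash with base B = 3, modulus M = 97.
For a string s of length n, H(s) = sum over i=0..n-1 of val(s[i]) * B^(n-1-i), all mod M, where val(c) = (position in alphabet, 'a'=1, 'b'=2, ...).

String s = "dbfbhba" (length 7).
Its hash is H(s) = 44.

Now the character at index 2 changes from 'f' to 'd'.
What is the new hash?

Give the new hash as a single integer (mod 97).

Answer: 76

Derivation:
val('f') = 6, val('d') = 4
Position k = 2, exponent = n-1-k = 4
B^4 mod M = 3^4 mod 97 = 81
Delta = (4 - 6) * 81 mod 97 = 32
New hash = (44 + 32) mod 97 = 76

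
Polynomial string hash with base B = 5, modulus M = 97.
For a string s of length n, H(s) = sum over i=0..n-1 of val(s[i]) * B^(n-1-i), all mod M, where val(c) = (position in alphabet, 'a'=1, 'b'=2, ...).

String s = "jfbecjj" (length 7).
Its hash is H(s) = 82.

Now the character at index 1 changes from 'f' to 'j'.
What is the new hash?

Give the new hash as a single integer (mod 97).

Answer: 69

Derivation:
val('f') = 6, val('j') = 10
Position k = 1, exponent = n-1-k = 5
B^5 mod M = 5^5 mod 97 = 21
Delta = (10 - 6) * 21 mod 97 = 84
New hash = (82 + 84) mod 97 = 69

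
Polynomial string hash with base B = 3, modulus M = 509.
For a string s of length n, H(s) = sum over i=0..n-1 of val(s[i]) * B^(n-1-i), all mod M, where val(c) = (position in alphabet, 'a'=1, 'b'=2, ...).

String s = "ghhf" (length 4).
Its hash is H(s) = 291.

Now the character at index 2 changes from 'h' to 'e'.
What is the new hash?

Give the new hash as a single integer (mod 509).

Answer: 282

Derivation:
val('h') = 8, val('e') = 5
Position k = 2, exponent = n-1-k = 1
B^1 mod M = 3^1 mod 509 = 3
Delta = (5 - 8) * 3 mod 509 = 500
New hash = (291 + 500) mod 509 = 282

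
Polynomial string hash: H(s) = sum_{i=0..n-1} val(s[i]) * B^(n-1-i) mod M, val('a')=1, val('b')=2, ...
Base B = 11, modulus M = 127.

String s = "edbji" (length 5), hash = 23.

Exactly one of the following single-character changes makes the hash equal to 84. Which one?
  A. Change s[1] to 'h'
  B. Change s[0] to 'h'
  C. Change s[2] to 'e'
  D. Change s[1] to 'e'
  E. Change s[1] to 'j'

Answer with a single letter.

Answer: D

Derivation:
Option A: s[1]='d'->'h', delta=(8-4)*11^3 mod 127 = 117, hash=23+117 mod 127 = 13
Option B: s[0]='e'->'h', delta=(8-5)*11^4 mod 127 = 108, hash=23+108 mod 127 = 4
Option C: s[2]='b'->'e', delta=(5-2)*11^2 mod 127 = 109, hash=23+109 mod 127 = 5
Option D: s[1]='d'->'e', delta=(5-4)*11^3 mod 127 = 61, hash=23+61 mod 127 = 84 <-- target
Option E: s[1]='d'->'j', delta=(10-4)*11^3 mod 127 = 112, hash=23+112 mod 127 = 8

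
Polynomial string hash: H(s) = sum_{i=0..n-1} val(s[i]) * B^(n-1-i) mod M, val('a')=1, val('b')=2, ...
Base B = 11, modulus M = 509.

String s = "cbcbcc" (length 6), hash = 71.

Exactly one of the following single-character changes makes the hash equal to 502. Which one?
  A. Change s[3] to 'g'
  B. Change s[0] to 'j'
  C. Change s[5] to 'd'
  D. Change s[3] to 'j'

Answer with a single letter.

Answer: B

Derivation:
Option A: s[3]='b'->'g', delta=(7-2)*11^2 mod 509 = 96, hash=71+96 mod 509 = 167
Option B: s[0]='c'->'j', delta=(10-3)*11^5 mod 509 = 431, hash=71+431 mod 509 = 502 <-- target
Option C: s[5]='c'->'d', delta=(4-3)*11^0 mod 509 = 1, hash=71+1 mod 509 = 72
Option D: s[3]='b'->'j', delta=(10-2)*11^2 mod 509 = 459, hash=71+459 mod 509 = 21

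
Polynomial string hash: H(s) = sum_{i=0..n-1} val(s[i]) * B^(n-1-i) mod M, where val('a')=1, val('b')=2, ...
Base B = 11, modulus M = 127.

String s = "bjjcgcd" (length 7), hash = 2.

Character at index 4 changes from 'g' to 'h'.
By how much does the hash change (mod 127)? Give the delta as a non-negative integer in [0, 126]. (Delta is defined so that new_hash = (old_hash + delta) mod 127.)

Delta formula: (val(new) - val(old)) * B^(n-1-k) mod M
  val('h') - val('g') = 8 - 7 = 1
  B^(n-1-k) = 11^2 mod 127 = 121
  Delta = 1 * 121 mod 127 = 121

Answer: 121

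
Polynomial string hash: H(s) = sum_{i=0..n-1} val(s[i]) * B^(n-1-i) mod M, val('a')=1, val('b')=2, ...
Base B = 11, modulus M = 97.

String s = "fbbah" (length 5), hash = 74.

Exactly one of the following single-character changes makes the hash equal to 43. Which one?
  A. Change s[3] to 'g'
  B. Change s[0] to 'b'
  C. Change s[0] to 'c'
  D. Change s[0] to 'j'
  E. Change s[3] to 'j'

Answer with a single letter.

Answer: A

Derivation:
Option A: s[3]='a'->'g', delta=(7-1)*11^1 mod 97 = 66, hash=74+66 mod 97 = 43 <-- target
Option B: s[0]='f'->'b', delta=(2-6)*11^4 mod 97 = 24, hash=74+24 mod 97 = 1
Option C: s[0]='f'->'c', delta=(3-6)*11^4 mod 97 = 18, hash=74+18 mod 97 = 92
Option D: s[0]='f'->'j', delta=(10-6)*11^4 mod 97 = 73, hash=74+73 mod 97 = 50
Option E: s[3]='a'->'j', delta=(10-1)*11^1 mod 97 = 2, hash=74+2 mod 97 = 76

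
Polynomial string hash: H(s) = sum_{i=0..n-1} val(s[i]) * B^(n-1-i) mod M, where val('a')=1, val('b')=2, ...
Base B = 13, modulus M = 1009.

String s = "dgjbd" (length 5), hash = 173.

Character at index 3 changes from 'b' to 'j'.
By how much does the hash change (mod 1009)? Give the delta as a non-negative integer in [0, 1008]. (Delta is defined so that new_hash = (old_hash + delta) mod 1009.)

Delta formula: (val(new) - val(old)) * B^(n-1-k) mod M
  val('j') - val('b') = 10 - 2 = 8
  B^(n-1-k) = 13^1 mod 1009 = 13
  Delta = 8 * 13 mod 1009 = 104

Answer: 104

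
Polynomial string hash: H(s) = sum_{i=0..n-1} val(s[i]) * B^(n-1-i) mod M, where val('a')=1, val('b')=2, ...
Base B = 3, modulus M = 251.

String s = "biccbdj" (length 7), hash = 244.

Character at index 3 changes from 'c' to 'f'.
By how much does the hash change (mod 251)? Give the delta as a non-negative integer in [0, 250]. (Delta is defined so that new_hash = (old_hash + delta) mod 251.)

Answer: 81

Derivation:
Delta formula: (val(new) - val(old)) * B^(n-1-k) mod M
  val('f') - val('c') = 6 - 3 = 3
  B^(n-1-k) = 3^3 mod 251 = 27
  Delta = 3 * 27 mod 251 = 81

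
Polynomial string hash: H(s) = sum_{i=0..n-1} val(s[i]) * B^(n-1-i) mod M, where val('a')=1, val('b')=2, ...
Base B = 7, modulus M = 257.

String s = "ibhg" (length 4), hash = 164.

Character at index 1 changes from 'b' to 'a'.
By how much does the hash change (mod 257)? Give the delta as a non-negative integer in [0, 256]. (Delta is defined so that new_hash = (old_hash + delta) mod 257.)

Answer: 208

Derivation:
Delta formula: (val(new) - val(old)) * B^(n-1-k) mod M
  val('a') - val('b') = 1 - 2 = -1
  B^(n-1-k) = 7^2 mod 257 = 49
  Delta = -1 * 49 mod 257 = 208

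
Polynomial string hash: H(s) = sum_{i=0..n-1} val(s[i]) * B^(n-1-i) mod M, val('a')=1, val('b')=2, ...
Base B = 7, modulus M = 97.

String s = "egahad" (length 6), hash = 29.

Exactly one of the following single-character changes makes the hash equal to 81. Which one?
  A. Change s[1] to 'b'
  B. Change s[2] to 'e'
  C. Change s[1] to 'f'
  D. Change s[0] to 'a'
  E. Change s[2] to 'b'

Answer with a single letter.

Answer: E

Derivation:
Option A: s[1]='g'->'b', delta=(2-7)*7^4 mod 97 = 23, hash=29+23 mod 97 = 52
Option B: s[2]='a'->'e', delta=(5-1)*7^3 mod 97 = 14, hash=29+14 mod 97 = 43
Option C: s[1]='g'->'f', delta=(6-7)*7^4 mod 97 = 24, hash=29+24 mod 97 = 53
Option D: s[0]='e'->'a', delta=(1-5)*7^5 mod 97 = 90, hash=29+90 mod 97 = 22
Option E: s[2]='a'->'b', delta=(2-1)*7^3 mod 97 = 52, hash=29+52 mod 97 = 81 <-- target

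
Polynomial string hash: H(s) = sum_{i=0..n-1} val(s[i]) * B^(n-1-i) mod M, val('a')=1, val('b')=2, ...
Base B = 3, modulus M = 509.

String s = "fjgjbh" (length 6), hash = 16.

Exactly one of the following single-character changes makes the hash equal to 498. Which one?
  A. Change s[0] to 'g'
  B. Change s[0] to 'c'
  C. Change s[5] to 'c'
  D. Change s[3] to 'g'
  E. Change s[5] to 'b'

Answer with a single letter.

Option A: s[0]='f'->'g', delta=(7-6)*3^5 mod 509 = 243, hash=16+243 mod 509 = 259
Option B: s[0]='f'->'c', delta=(3-6)*3^5 mod 509 = 289, hash=16+289 mod 509 = 305
Option C: s[5]='h'->'c', delta=(3-8)*3^0 mod 509 = 504, hash=16+504 mod 509 = 11
Option D: s[3]='j'->'g', delta=(7-10)*3^2 mod 509 = 482, hash=16+482 mod 509 = 498 <-- target
Option E: s[5]='h'->'b', delta=(2-8)*3^0 mod 509 = 503, hash=16+503 mod 509 = 10

Answer: D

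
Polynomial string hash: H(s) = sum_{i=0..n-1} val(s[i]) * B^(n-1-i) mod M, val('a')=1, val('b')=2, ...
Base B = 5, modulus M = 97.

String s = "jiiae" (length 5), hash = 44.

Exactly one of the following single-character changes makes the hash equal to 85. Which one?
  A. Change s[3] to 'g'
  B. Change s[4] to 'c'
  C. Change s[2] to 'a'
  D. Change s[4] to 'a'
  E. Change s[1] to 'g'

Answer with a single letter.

Answer: E

Derivation:
Option A: s[3]='a'->'g', delta=(7-1)*5^1 mod 97 = 30, hash=44+30 mod 97 = 74
Option B: s[4]='e'->'c', delta=(3-5)*5^0 mod 97 = 95, hash=44+95 mod 97 = 42
Option C: s[2]='i'->'a', delta=(1-9)*5^2 mod 97 = 91, hash=44+91 mod 97 = 38
Option D: s[4]='e'->'a', delta=(1-5)*5^0 mod 97 = 93, hash=44+93 mod 97 = 40
Option E: s[1]='i'->'g', delta=(7-9)*5^3 mod 97 = 41, hash=44+41 mod 97 = 85 <-- target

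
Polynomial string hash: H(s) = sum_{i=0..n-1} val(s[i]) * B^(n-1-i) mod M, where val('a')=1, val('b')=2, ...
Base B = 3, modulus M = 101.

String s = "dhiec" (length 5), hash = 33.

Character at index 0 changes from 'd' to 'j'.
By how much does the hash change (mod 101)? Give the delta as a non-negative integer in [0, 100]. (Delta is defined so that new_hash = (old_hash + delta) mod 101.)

Delta formula: (val(new) - val(old)) * B^(n-1-k) mod M
  val('j') - val('d') = 10 - 4 = 6
  B^(n-1-k) = 3^4 mod 101 = 81
  Delta = 6 * 81 mod 101 = 82

Answer: 82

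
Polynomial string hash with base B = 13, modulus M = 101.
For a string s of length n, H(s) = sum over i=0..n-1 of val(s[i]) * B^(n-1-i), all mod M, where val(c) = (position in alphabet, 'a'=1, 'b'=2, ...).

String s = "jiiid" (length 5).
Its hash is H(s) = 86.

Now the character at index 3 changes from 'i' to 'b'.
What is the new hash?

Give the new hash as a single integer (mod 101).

val('i') = 9, val('b') = 2
Position k = 3, exponent = n-1-k = 1
B^1 mod M = 13^1 mod 101 = 13
Delta = (2 - 9) * 13 mod 101 = 10
New hash = (86 + 10) mod 101 = 96

Answer: 96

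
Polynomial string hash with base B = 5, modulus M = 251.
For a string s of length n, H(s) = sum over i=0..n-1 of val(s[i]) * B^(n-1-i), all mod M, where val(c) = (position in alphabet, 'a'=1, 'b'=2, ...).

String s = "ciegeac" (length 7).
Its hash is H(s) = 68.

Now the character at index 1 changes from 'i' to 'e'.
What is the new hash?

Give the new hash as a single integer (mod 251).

val('i') = 9, val('e') = 5
Position k = 1, exponent = n-1-k = 5
B^5 mod M = 5^5 mod 251 = 113
Delta = (5 - 9) * 113 mod 251 = 50
New hash = (68 + 50) mod 251 = 118

Answer: 118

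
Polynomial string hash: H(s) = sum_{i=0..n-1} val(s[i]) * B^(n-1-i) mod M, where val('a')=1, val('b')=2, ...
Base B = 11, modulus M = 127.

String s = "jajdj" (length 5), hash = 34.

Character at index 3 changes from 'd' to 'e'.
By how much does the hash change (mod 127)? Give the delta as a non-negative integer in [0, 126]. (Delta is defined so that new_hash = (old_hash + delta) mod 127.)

Answer: 11

Derivation:
Delta formula: (val(new) - val(old)) * B^(n-1-k) mod M
  val('e') - val('d') = 5 - 4 = 1
  B^(n-1-k) = 11^1 mod 127 = 11
  Delta = 1 * 11 mod 127 = 11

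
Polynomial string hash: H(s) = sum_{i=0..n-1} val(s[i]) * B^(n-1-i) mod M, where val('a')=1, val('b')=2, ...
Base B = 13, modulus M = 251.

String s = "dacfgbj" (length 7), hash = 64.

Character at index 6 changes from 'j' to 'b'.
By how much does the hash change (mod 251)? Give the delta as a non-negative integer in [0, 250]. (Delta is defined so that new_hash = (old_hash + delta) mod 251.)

Delta formula: (val(new) - val(old)) * B^(n-1-k) mod M
  val('b') - val('j') = 2 - 10 = -8
  B^(n-1-k) = 13^0 mod 251 = 1
  Delta = -8 * 1 mod 251 = 243

Answer: 243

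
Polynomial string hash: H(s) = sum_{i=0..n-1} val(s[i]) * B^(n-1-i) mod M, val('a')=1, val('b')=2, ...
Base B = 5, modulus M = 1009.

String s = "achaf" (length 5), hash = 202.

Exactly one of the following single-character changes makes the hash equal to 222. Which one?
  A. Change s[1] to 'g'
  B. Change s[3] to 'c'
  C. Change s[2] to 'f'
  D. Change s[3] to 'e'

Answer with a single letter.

Answer: D

Derivation:
Option A: s[1]='c'->'g', delta=(7-3)*5^3 mod 1009 = 500, hash=202+500 mod 1009 = 702
Option B: s[3]='a'->'c', delta=(3-1)*5^1 mod 1009 = 10, hash=202+10 mod 1009 = 212
Option C: s[2]='h'->'f', delta=(6-8)*5^2 mod 1009 = 959, hash=202+959 mod 1009 = 152
Option D: s[3]='a'->'e', delta=(5-1)*5^1 mod 1009 = 20, hash=202+20 mod 1009 = 222 <-- target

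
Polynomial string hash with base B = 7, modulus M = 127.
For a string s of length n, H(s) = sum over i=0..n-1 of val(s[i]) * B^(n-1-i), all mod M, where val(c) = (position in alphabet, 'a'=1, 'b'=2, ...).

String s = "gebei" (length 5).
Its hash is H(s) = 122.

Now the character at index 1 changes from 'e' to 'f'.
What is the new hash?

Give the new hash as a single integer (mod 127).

val('e') = 5, val('f') = 6
Position k = 1, exponent = n-1-k = 3
B^3 mod M = 7^3 mod 127 = 89
Delta = (6 - 5) * 89 mod 127 = 89
New hash = (122 + 89) mod 127 = 84

Answer: 84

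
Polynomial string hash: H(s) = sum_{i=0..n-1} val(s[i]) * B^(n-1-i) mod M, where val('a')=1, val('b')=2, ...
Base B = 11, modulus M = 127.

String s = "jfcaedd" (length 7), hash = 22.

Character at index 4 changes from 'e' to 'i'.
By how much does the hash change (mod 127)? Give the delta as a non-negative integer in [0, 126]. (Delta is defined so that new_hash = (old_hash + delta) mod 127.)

Answer: 103

Derivation:
Delta formula: (val(new) - val(old)) * B^(n-1-k) mod M
  val('i') - val('e') = 9 - 5 = 4
  B^(n-1-k) = 11^2 mod 127 = 121
  Delta = 4 * 121 mod 127 = 103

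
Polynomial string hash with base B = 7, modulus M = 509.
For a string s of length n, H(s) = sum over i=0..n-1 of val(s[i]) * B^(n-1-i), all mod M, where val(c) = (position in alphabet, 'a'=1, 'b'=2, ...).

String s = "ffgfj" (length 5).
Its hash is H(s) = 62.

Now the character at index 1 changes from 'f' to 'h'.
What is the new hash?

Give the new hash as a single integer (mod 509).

Answer: 239

Derivation:
val('f') = 6, val('h') = 8
Position k = 1, exponent = n-1-k = 3
B^3 mod M = 7^3 mod 509 = 343
Delta = (8 - 6) * 343 mod 509 = 177
New hash = (62 + 177) mod 509 = 239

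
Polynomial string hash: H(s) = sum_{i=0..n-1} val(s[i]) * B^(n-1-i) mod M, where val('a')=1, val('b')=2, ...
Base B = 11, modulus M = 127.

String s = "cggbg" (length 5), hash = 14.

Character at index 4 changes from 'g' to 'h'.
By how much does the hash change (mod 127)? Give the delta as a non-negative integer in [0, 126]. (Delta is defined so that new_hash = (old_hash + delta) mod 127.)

Answer: 1

Derivation:
Delta formula: (val(new) - val(old)) * B^(n-1-k) mod M
  val('h') - val('g') = 8 - 7 = 1
  B^(n-1-k) = 11^0 mod 127 = 1
  Delta = 1 * 1 mod 127 = 1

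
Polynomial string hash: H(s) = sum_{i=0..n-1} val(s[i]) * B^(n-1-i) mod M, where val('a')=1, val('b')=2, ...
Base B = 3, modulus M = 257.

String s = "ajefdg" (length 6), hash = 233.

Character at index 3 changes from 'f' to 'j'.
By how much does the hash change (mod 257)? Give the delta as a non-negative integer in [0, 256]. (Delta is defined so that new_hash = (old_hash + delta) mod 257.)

Delta formula: (val(new) - val(old)) * B^(n-1-k) mod M
  val('j') - val('f') = 10 - 6 = 4
  B^(n-1-k) = 3^2 mod 257 = 9
  Delta = 4 * 9 mod 257 = 36

Answer: 36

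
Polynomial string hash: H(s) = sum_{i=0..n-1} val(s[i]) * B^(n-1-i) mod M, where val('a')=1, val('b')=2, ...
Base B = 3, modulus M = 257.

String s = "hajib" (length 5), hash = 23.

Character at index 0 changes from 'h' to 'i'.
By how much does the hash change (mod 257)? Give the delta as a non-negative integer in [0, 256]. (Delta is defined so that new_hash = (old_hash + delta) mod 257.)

Answer: 81

Derivation:
Delta formula: (val(new) - val(old)) * B^(n-1-k) mod M
  val('i') - val('h') = 9 - 8 = 1
  B^(n-1-k) = 3^4 mod 257 = 81
  Delta = 1 * 81 mod 257 = 81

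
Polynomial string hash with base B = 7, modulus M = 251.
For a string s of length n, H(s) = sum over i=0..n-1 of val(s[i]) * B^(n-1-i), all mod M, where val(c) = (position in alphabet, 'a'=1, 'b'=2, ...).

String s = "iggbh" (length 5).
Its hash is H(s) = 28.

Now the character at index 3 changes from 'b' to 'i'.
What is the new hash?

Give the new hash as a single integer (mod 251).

val('b') = 2, val('i') = 9
Position k = 3, exponent = n-1-k = 1
B^1 mod M = 7^1 mod 251 = 7
Delta = (9 - 2) * 7 mod 251 = 49
New hash = (28 + 49) mod 251 = 77

Answer: 77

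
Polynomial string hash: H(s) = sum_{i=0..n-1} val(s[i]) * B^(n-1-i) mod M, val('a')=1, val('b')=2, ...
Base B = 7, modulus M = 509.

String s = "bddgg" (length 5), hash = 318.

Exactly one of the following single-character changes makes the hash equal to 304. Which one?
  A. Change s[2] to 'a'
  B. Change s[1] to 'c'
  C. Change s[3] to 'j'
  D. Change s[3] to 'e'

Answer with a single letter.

Answer: D

Derivation:
Option A: s[2]='d'->'a', delta=(1-4)*7^2 mod 509 = 362, hash=318+362 mod 509 = 171
Option B: s[1]='d'->'c', delta=(3-4)*7^3 mod 509 = 166, hash=318+166 mod 509 = 484
Option C: s[3]='g'->'j', delta=(10-7)*7^1 mod 509 = 21, hash=318+21 mod 509 = 339
Option D: s[3]='g'->'e', delta=(5-7)*7^1 mod 509 = 495, hash=318+495 mod 509 = 304 <-- target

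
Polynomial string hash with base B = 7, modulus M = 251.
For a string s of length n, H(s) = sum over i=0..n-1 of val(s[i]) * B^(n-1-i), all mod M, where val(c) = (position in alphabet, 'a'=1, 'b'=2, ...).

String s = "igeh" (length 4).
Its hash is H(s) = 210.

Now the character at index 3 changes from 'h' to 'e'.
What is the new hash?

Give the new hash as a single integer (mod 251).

Answer: 207

Derivation:
val('h') = 8, val('e') = 5
Position k = 3, exponent = n-1-k = 0
B^0 mod M = 7^0 mod 251 = 1
Delta = (5 - 8) * 1 mod 251 = 248
New hash = (210 + 248) mod 251 = 207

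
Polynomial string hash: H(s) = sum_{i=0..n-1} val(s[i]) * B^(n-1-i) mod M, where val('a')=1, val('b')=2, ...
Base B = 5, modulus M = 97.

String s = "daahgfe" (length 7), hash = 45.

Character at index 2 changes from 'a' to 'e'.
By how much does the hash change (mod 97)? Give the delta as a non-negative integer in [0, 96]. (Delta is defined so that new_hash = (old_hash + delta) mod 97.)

Answer: 75

Derivation:
Delta formula: (val(new) - val(old)) * B^(n-1-k) mod M
  val('e') - val('a') = 5 - 1 = 4
  B^(n-1-k) = 5^4 mod 97 = 43
  Delta = 4 * 43 mod 97 = 75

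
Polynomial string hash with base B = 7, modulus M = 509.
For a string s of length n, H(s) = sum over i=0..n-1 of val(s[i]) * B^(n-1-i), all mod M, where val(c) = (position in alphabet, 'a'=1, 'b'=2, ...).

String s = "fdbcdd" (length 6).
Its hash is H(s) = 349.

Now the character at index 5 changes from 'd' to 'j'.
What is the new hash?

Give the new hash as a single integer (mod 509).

Answer: 355

Derivation:
val('d') = 4, val('j') = 10
Position k = 5, exponent = n-1-k = 0
B^0 mod M = 7^0 mod 509 = 1
Delta = (10 - 4) * 1 mod 509 = 6
New hash = (349 + 6) mod 509 = 355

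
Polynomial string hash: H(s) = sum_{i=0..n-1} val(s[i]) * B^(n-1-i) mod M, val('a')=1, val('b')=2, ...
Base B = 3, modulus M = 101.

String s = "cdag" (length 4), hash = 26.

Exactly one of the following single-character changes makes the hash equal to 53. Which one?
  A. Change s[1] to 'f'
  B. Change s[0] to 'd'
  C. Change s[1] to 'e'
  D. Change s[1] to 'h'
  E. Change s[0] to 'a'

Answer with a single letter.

Answer: B

Derivation:
Option A: s[1]='d'->'f', delta=(6-4)*3^2 mod 101 = 18, hash=26+18 mod 101 = 44
Option B: s[0]='c'->'d', delta=(4-3)*3^3 mod 101 = 27, hash=26+27 mod 101 = 53 <-- target
Option C: s[1]='d'->'e', delta=(5-4)*3^2 mod 101 = 9, hash=26+9 mod 101 = 35
Option D: s[1]='d'->'h', delta=(8-4)*3^2 mod 101 = 36, hash=26+36 mod 101 = 62
Option E: s[0]='c'->'a', delta=(1-3)*3^3 mod 101 = 47, hash=26+47 mod 101 = 73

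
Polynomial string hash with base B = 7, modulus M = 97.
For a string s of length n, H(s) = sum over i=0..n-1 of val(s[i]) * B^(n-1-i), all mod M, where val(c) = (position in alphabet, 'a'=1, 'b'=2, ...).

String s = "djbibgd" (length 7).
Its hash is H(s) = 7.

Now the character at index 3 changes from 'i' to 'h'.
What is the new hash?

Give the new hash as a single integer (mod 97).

Answer: 52

Derivation:
val('i') = 9, val('h') = 8
Position k = 3, exponent = n-1-k = 3
B^3 mod M = 7^3 mod 97 = 52
Delta = (8 - 9) * 52 mod 97 = 45
New hash = (7 + 45) mod 97 = 52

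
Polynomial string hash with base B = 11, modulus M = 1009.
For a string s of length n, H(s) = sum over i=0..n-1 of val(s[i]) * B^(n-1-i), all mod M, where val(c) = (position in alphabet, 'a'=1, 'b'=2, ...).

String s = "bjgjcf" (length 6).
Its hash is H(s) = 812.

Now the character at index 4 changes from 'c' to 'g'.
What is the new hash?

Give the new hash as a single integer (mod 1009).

val('c') = 3, val('g') = 7
Position k = 4, exponent = n-1-k = 1
B^1 mod M = 11^1 mod 1009 = 11
Delta = (7 - 3) * 11 mod 1009 = 44
New hash = (812 + 44) mod 1009 = 856

Answer: 856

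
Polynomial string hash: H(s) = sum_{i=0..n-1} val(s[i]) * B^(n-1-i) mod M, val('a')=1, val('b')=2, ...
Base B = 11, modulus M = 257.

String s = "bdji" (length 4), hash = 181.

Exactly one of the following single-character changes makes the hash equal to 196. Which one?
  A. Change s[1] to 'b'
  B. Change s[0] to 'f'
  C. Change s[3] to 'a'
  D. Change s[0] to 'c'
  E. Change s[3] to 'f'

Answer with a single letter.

Option A: s[1]='d'->'b', delta=(2-4)*11^2 mod 257 = 15, hash=181+15 mod 257 = 196 <-- target
Option B: s[0]='b'->'f', delta=(6-2)*11^3 mod 257 = 184, hash=181+184 mod 257 = 108
Option C: s[3]='i'->'a', delta=(1-9)*11^0 mod 257 = 249, hash=181+249 mod 257 = 173
Option D: s[0]='b'->'c', delta=(3-2)*11^3 mod 257 = 46, hash=181+46 mod 257 = 227
Option E: s[3]='i'->'f', delta=(6-9)*11^0 mod 257 = 254, hash=181+254 mod 257 = 178

Answer: A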